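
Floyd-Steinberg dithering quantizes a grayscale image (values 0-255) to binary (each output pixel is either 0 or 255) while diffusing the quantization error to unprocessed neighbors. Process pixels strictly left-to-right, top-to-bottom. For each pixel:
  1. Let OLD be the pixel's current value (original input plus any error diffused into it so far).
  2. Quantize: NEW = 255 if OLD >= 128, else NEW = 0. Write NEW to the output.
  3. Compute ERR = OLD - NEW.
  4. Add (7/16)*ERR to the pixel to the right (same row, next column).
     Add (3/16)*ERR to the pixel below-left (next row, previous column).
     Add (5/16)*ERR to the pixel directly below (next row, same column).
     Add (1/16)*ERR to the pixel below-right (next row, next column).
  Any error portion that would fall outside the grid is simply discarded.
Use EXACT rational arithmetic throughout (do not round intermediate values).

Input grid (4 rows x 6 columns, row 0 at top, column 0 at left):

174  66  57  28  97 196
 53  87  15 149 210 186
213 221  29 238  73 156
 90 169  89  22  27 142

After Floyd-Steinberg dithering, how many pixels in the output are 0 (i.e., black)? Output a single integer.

Answer: 13

Derivation:
(0,0): OLD=174 → NEW=255, ERR=-81
(0,1): OLD=489/16 → NEW=0, ERR=489/16
(0,2): OLD=18015/256 → NEW=0, ERR=18015/256
(0,3): OLD=240793/4096 → NEW=0, ERR=240793/4096
(0,4): OLD=8042543/65536 → NEW=0, ERR=8042543/65536
(0,5): OLD=261818697/1048576 → NEW=255, ERR=-5568183/1048576
(1,0): OLD=8555/256 → NEW=0, ERR=8555/256
(1,1): OLD=244333/2048 → NEW=0, ERR=244333/2048
(1,2): OLD=6692465/65536 → NEW=0, ERR=6692465/65536
(1,3): OLD=62771997/262144 → NEW=255, ERR=-4074723/262144
(1,4): OLD=4097465015/16777216 → NEW=255, ERR=-180725065/16777216
(1,5): OLD=50277355729/268435456 → NEW=255, ERR=-18173685551/268435456
(2,0): OLD=8054783/32768 → NEW=255, ERR=-301057/32768
(2,1): OLD=288881253/1048576 → NEW=255, ERR=21494373/1048576
(2,2): OLD=1248598895/16777216 → NEW=0, ERR=1248598895/16777216
(2,3): OLD=36247507639/134217728 → NEW=255, ERR=2021986999/134217728
(2,4): OLD=268688852389/4294967296 → NEW=0, ERR=268688852389/4294967296
(2,5): OLD=11100899876819/68719476736 → NEW=255, ERR=-6422566690861/68719476736
(3,0): OLD=1526263439/16777216 → NEW=0, ERR=1526263439/16777216
(3,1): OLD=30680320739/134217728 → NEW=255, ERR=-3545199901/134217728
(3,2): OLD=112535420953/1073741824 → NEW=0, ERR=112535420953/1073741824
(3,3): OLD=6112046069003/68719476736 → NEW=0, ERR=6112046069003/68719476736
(3,4): OLD=37866900947499/549755813888 → NEW=0, ERR=37866900947499/549755813888
(3,5): OLD=1291603021257381/8796093022208 → NEW=255, ERR=-951400699405659/8796093022208
Output grid:
  Row 0: #....#  (4 black, running=4)
  Row 1: ...###  (3 black, running=7)
  Row 2: ##.#.#  (2 black, running=9)
  Row 3: .#...#  (4 black, running=13)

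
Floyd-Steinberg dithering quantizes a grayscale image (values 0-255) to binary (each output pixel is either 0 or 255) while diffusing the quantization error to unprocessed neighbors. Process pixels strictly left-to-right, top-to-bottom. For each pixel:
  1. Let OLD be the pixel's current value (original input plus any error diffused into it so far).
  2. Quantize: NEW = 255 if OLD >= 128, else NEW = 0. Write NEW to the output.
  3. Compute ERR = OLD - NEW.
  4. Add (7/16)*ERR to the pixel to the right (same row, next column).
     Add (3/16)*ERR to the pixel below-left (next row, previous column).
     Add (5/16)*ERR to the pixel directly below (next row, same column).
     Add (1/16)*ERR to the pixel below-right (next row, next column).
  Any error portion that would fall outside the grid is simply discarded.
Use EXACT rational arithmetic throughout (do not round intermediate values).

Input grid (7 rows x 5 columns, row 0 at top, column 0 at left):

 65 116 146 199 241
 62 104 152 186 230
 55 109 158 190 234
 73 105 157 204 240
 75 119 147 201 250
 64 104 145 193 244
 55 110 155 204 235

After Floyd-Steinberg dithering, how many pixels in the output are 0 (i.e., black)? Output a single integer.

Answer: 14

Derivation:
(0,0): OLD=65 → NEW=0, ERR=65
(0,1): OLD=2311/16 → NEW=255, ERR=-1769/16
(0,2): OLD=24993/256 → NEW=0, ERR=24993/256
(0,3): OLD=990055/4096 → NEW=255, ERR=-54425/4096
(0,4): OLD=15413201/65536 → NEW=255, ERR=-1298479/65536
(1,0): OLD=15765/256 → NEW=0, ERR=15765/256
(1,1): OLD=243219/2048 → NEW=0, ERR=243219/2048
(1,2): OLD=14749839/65536 → NEW=255, ERR=-1961841/65536
(1,3): OLD=44862755/262144 → NEW=255, ERR=-21983965/262144
(1,4): OLD=781349385/4194304 → NEW=255, ERR=-288198135/4194304
(2,0): OLD=3162497/32768 → NEW=0, ERR=3162497/32768
(2,1): OLD=195635099/1048576 → NEW=255, ERR=-71751781/1048576
(2,2): OLD=1852310929/16777216 → NEW=0, ERR=1852310929/16777216
(2,3): OLD=52973435427/268435456 → NEW=255, ERR=-15477605853/268435456
(2,4): OLD=781944122933/4294967296 → NEW=255, ERR=-313272537547/4294967296
(3,0): OLD=1515480945/16777216 → NEW=0, ERR=1515480945/16777216
(3,1): OLD=20115039133/134217728 → NEW=255, ERR=-14110481507/134217728
(3,2): OLD=560146725199/4294967296 → NEW=255, ERR=-535069935281/4294967296
(3,3): OLD=1071181153015/8589934592 → NEW=0, ERR=1071181153015/8589934592
(3,4): OLD=36855608141619/137438953472 → NEW=255, ERR=1808675006259/137438953472
(4,0): OLD=179349066879/2147483648 → NEW=0, ERR=179349066879/2147483648
(4,1): OLD=7213580942847/68719476736 → NEW=0, ERR=7213580942847/68719476736
(4,2): OLD=187801462201297/1099511627776 → NEW=255, ERR=-92574002881583/1099511627776
(4,3): OLD=3479997609404415/17592186044416 → NEW=255, ERR=-1006009831921665/17592186044416
(4,4): OLD=66678006359592825/281474976710656 → NEW=255, ERR=-5098112701624455/281474976710656
(5,0): OLD=120705337706845/1099511627776 → NEW=0, ERR=120705337706845/1099511627776
(5,1): OLD=1532857950796119/8796093022208 → NEW=255, ERR=-710145769866921/8796093022208
(5,2): OLD=22294557839985423/281474976710656 → NEW=0, ERR=22294557839985423/281474976710656
(5,3): OLD=226445640891527969/1125899906842624 → NEW=255, ERR=-60658835353341151/1125899906842624
(5,4): OLD=3804554505564740379/18014398509481984 → NEW=255, ERR=-789117114353165541/18014398509481984
(6,0): OLD=10438338058216077/140737488355328 → NEW=0, ERR=10438338058216077/140737488355328
(6,1): OLD=625693608619980867/4503599627370496 → NEW=255, ERR=-522724296359495613/4503599627370496
(6,2): OLD=8201920970149237265/72057594037927936 → NEW=0, ERR=8201920970149237265/72057594037927936
(6,3): OLD=269436607852570557435/1152921504606846976 → NEW=255, ERR=-24558375822175421445/1152921504606846976
(6,4): OLD=3848444102571682367901/18446744073709551616 → NEW=255, ERR=-855475636224253294179/18446744073709551616
Output grid:
  Row 0: .#.##  (2 black, running=2)
  Row 1: ..###  (2 black, running=4)
  Row 2: .#.##  (2 black, running=6)
  Row 3: .##.#  (2 black, running=8)
  Row 4: ..###  (2 black, running=10)
  Row 5: .#.##  (2 black, running=12)
  Row 6: .#.##  (2 black, running=14)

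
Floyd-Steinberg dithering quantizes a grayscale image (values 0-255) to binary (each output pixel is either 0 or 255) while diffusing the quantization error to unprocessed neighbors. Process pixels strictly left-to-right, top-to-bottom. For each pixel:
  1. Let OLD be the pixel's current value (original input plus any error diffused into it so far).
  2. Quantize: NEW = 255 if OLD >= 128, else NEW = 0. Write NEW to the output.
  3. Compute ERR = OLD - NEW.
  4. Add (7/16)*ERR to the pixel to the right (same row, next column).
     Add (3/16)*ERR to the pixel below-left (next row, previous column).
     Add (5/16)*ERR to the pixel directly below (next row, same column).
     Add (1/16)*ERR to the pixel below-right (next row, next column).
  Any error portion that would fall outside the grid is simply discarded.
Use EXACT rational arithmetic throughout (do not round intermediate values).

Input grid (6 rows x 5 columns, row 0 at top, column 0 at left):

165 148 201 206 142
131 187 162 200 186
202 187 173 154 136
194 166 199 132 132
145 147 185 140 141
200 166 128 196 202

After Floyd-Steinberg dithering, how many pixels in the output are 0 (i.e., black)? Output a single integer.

Answer: 9

Derivation:
(0,0): OLD=165 → NEW=255, ERR=-90
(0,1): OLD=869/8 → NEW=0, ERR=869/8
(0,2): OLD=31811/128 → NEW=255, ERR=-829/128
(0,3): OLD=416085/2048 → NEW=255, ERR=-106155/2048
(0,4): OLD=3909971/32768 → NEW=0, ERR=3909971/32768
(1,0): OLD=15775/128 → NEW=0, ERR=15775/128
(1,1): OLD=274457/1024 → NEW=255, ERR=13337/1024
(1,2): OLD=5332813/32768 → NEW=255, ERR=-3023027/32768
(1,3): OLD=21680425/131072 → NEW=255, ERR=-11742935/131072
(1,4): OLD=379275227/2097152 → NEW=255, ERR=-155498533/2097152
(2,0): OLD=3980579/16384 → NEW=255, ERR=-197341/16384
(2,1): OLD=92382321/524288 → NEW=255, ERR=-41311119/524288
(2,2): OLD=786122515/8388608 → NEW=0, ERR=786122515/8388608
(2,3): OLD=19774771209/134217728 → NEW=255, ERR=-14450749431/134217728
(2,4): OLD=129118234111/2147483648 → NEW=0, ERR=129118234111/2147483648
(3,0): OLD=1471882035/8388608 → NEW=255, ERR=-667213005/8388608
(3,1): OLD=8281045623/67108864 → NEW=0, ERR=8281045623/67108864
(3,2): OLD=552245791117/2147483648 → NEW=255, ERR=4637460877/2147483648
(3,3): OLD=500061225301/4294967296 → NEW=0, ERR=500061225301/4294967296
(3,4): OLD=13400157865577/68719476736 → NEW=255, ERR=-4123308702103/68719476736
(4,0): OLD=153847181149/1073741824 → NEW=255, ERR=-119956983971/1073741824
(4,1): OLD=4539556917533/34359738368 → NEW=255, ERR=-4222176366307/34359738368
(4,2): OLD=88761952641491/549755813888 → NEW=255, ERR=-51425779899949/549755813888
(4,3): OLD=1093739529136157/8796093022208 → NEW=0, ERR=1093739529136157/8796093022208
(4,4): OLD=25885370382124875/140737488355328 → NEW=255, ERR=-10002689148483765/140737488355328
(5,0): OLD=78091516243319/549755813888 → NEW=255, ERR=-62096216298121/549755813888
(5,1): OLD=236004251401061/4398046511104 → NEW=0, ERR=236004251401061/4398046511104
(5,2): OLD=19404737074734797/140737488355328 → NEW=255, ERR=-16483322455873843/140737488355328
(5,3): OLD=92573900380561507/562949953421312 → NEW=255, ERR=-50978337741873053/562949953421312
(5,4): OLD=1332551432159607761/9007199254740992 → NEW=255, ERR=-964284377799345199/9007199254740992
Output grid:
  Row 0: #.##.  (2 black, running=2)
  Row 1: .####  (1 black, running=3)
  Row 2: ##.#.  (2 black, running=5)
  Row 3: #.#.#  (2 black, running=7)
  Row 4: ###.#  (1 black, running=8)
  Row 5: #.###  (1 black, running=9)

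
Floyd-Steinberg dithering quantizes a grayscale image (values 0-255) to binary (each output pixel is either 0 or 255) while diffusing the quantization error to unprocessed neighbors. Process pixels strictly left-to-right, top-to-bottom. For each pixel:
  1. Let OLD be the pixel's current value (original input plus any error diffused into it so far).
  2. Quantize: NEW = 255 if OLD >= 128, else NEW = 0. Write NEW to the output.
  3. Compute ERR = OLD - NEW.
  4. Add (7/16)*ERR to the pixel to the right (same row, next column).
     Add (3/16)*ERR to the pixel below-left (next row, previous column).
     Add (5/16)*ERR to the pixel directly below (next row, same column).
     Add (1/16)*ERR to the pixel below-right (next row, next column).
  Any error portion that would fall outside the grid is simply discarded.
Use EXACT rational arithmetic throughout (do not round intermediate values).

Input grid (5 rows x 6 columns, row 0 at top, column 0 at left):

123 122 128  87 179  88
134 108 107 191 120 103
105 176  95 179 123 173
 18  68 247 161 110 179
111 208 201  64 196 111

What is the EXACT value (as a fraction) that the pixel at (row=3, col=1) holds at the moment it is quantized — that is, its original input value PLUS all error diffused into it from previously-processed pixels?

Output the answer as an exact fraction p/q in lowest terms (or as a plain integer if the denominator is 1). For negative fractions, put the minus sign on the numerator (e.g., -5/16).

Answer: 11646623727/134217728

Derivation:
(0,0): OLD=123 → NEW=0, ERR=123
(0,1): OLD=2813/16 → NEW=255, ERR=-1267/16
(0,2): OLD=23899/256 → NEW=0, ERR=23899/256
(0,3): OLD=523645/4096 → NEW=0, ERR=523645/4096
(0,4): OLD=15396459/65536 → NEW=255, ERR=-1315221/65536
(0,5): OLD=83068141/1048576 → NEW=0, ERR=83068141/1048576
(1,0): OLD=40343/256 → NEW=255, ERR=-24937/256
(1,1): OLD=134817/2048 → NEW=0, ERR=134817/2048
(1,2): OLD=12058293/65536 → NEW=255, ERR=-4653387/65536
(1,3): OLD=52942097/262144 → NEW=255, ERR=-13904623/262144
(1,4): OLD=1901976339/16777216 → NEW=0, ERR=1901976339/16777216
(1,5): OLD=47271441045/268435456 → NEW=255, ERR=-21179600235/268435456
(2,0): OLD=2847611/32768 → NEW=0, ERR=2847611/32768
(2,1): OLD=225642617/1048576 → NEW=255, ERR=-41744263/1048576
(2,2): OLD=831525547/16777216 → NEW=0, ERR=831525547/16777216
(2,3): OLD=26967904019/134217728 → NEW=255, ERR=-7257616621/134217728
(2,4): OLD=501055317177/4294967296 → NEW=0, ERR=501055317177/4294967296
(2,5): OLD=14188394619551/68719476736 → NEW=255, ERR=-3335071948129/68719476736
(3,0): OLD=632374859/16777216 → NEW=0, ERR=632374859/16777216
(3,1): OLD=11646623727/134217728 → NEW=0, ERR=11646623727/134217728
Target (3,1): original=68, with diffused error = 11646623727/134217728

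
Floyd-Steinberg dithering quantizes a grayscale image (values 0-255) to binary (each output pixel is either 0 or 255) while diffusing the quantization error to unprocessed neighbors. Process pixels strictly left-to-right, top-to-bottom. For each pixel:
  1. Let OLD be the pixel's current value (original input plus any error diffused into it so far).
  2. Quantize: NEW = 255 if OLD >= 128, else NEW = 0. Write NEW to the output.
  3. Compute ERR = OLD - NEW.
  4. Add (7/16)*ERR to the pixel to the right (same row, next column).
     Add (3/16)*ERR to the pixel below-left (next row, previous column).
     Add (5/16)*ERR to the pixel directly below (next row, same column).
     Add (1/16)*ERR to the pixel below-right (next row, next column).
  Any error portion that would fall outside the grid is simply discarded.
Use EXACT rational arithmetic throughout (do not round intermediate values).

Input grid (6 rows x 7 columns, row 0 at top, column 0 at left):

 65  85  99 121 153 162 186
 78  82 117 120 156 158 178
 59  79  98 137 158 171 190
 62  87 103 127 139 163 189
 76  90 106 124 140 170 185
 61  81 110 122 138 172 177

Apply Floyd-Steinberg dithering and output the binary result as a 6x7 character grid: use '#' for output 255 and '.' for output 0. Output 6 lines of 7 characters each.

(0,0): OLD=65 → NEW=0, ERR=65
(0,1): OLD=1815/16 → NEW=0, ERR=1815/16
(0,2): OLD=38049/256 → NEW=255, ERR=-27231/256
(0,3): OLD=304999/4096 → NEW=0, ERR=304999/4096
(0,4): OLD=12162001/65536 → NEW=255, ERR=-4549679/65536
(0,5): OLD=138021559/1048576 → NEW=255, ERR=-129365321/1048576
(0,6): OLD=2215004929/16777216 → NEW=255, ERR=-2063185151/16777216
(1,0): OLD=30613/256 → NEW=0, ERR=30613/256
(1,1): OLD=315155/2048 → NEW=255, ERR=-207085/2048
(1,2): OLD=3969679/65536 → NEW=0, ERR=3969679/65536
(1,3): OLD=39349155/262144 → NEW=255, ERR=-27497565/262144
(1,4): OLD=1173323337/16777216 → NEW=0, ERR=1173323337/16777216
(1,5): OLD=16461283225/134217728 → NEW=0, ERR=16461283225/134217728
(1,6): OLD=398394904791/2147483648 → NEW=255, ERR=-149213425449/2147483648
(2,0): OLD=2536577/32768 → NEW=0, ERR=2536577/32768
(2,1): OLD=104961947/1048576 → NEW=0, ERR=104961947/1048576
(2,2): OLD=2260476817/16777216 → NEW=255, ERR=-2017713263/16777216
(2,3): OLD=9194325833/134217728 → NEW=0, ERR=9194325833/134217728
(2,4): OLD=242950363545/1073741824 → NEW=255, ERR=-30853801575/1073741824
(2,5): OLD=6463009807667/34359738368 → NEW=255, ERR=-2298723476173/34359738368
(2,6): OLD=80639554775189/549755813888 → NEW=255, ERR=-59548177766251/549755813888
(3,0): OLD=1760925553/16777216 → NEW=0, ERR=1760925553/16777216
(3,1): OLD=19661453469/134217728 → NEW=255, ERR=-14564067171/134217728
(3,2): OLD=39775960871/1073741824 → NEW=0, ERR=39775960871/1073741824
(3,3): OLD=651588273057/4294967296 → NEW=255, ERR=-443628387423/4294967296
(3,4): OLD=42093837167473/549755813888 → NEW=0, ERR=42093837167473/549755813888
(3,5): OLD=675040232496611/4398046511104 → NEW=255, ERR=-446461627834909/4398046511104
(3,6): OLD=7498297539133949/70368744177664 → NEW=0, ERR=7498297539133949/70368744177664
(4,0): OLD=189953577855/2147483648 → NEW=0, ERR=189953577855/2147483648
(4,1): OLD=3720980360435/34359738368 → NEW=0, ERR=3720980360435/34359738368
(4,2): OLD=76309650040605/549755813888 → NEW=255, ERR=-63878082500835/549755813888
(4,3): OLD=253146796382799/4398046511104 → NEW=0, ERR=253146796382799/4398046511104
(4,4): OLD=5756872447012797/35184372088832 → NEW=255, ERR=-3215142435639363/35184372088832
(4,5): OLD=138556963612340669/1125899906842624 → NEW=0, ERR=138556963612340669/1125899906842624
(4,6): OLD=4788132095945530939/18014398509481984 → NEW=255, ERR=194460476027625019/18014398509481984
(5,0): OLD=59894331956873/549755813888 → NEW=0, ERR=59894331956873/549755813888
(5,1): OLD=643208077880067/4398046511104 → NEW=255, ERR=-478293782451453/4398046511104
(5,2): OLD=1536553978816773/35184372088832 → NEW=0, ERR=1536553978816773/35184372088832
(5,3): OLD=37914009718728953/281474976710656 → NEW=255, ERR=-33862109342488327/281474976710656
(5,4): OLD=1503901613727561107/18014398509481984 → NEW=0, ERR=1503901613727561107/18014398509481984
(5,5): OLD=35062360792105061219/144115188075855872 → NEW=255, ERR=-1687012167238186141/144115188075855872
(5,6): OLD=421838837843641132909/2305843009213693952 → NEW=255, ERR=-166151129505850824851/2305843009213693952
Row 0: ..#.###
Row 1: .#.#..#
Row 2: ..#.###
Row 3: .#.#.#.
Row 4: ..#.#.#
Row 5: .#.#.##

Answer: ..#.###
.#.#..#
..#.###
.#.#.#.
..#.#.#
.#.#.##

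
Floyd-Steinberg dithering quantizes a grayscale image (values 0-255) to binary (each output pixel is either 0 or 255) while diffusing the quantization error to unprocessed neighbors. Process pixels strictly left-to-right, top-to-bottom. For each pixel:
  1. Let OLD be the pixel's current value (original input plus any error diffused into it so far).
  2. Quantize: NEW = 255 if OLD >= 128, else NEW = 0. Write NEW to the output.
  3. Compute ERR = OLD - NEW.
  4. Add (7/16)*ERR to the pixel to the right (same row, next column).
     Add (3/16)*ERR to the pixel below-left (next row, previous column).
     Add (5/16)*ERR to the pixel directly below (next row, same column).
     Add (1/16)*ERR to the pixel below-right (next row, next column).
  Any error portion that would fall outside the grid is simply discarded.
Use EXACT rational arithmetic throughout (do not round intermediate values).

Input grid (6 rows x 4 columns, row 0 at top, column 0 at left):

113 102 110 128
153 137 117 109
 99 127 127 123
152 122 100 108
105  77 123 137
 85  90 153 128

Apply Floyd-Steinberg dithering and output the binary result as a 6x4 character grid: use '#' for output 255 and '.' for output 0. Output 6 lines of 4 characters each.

(0,0): OLD=113 → NEW=0, ERR=113
(0,1): OLD=2423/16 → NEW=255, ERR=-1657/16
(0,2): OLD=16561/256 → NEW=0, ERR=16561/256
(0,3): OLD=640215/4096 → NEW=255, ERR=-404265/4096
(1,0): OLD=43237/256 → NEW=255, ERR=-22043/256
(1,1): OLD=176451/2048 → NEW=0, ERR=176451/2048
(1,2): OLD=9825919/65536 → NEW=255, ERR=-6885761/65536
(1,3): OLD=37992873/1048576 → NEW=0, ERR=37992873/1048576
(2,0): OLD=2891665/32768 → NEW=0, ERR=2891665/32768
(2,1): OLD=175584331/1048576 → NEW=255, ERR=-91802549/1048576
(2,2): OLD=142693655/2097152 → NEW=0, ERR=142693655/2097152
(2,3): OLD=5285635099/33554432 → NEW=255, ERR=-3270745061/33554432
(3,0): OLD=2737395585/16777216 → NEW=255, ERR=-1540794495/16777216
(3,1): OLD=19524540447/268435456 → NEW=0, ERR=19524540447/268435456
(3,2): OLD=555493117921/4294967296 → NEW=255, ERR=-539723542559/4294967296
(3,3): OLD=1842598455975/68719476736 → NEW=0, ERR=1842598455975/68719476736
(4,0): OLD=386281627821/4294967296 → NEW=0, ERR=386281627821/4294967296
(4,1): OLD=3771860160391/34359738368 → NEW=0, ERR=3771860160391/34359738368
(4,2): OLD=155394166779559/1099511627776 → NEW=255, ERR=-124981298303321/1099511627776
(4,3): OLD=1544499049544641/17592186044416 → NEW=0, ERR=1544499049544641/17592186044416
(5,0): OLD=73496089774493/549755813888 → NEW=255, ERR=-66691642766947/549755813888
(5,1): OLD=977055572734955/17592186044416 → NEW=0, ERR=977055572734955/17592186044416
(5,2): OLD=1452226441636359/8796093022208 → NEW=255, ERR=-790777279026681/8796093022208
(5,3): OLD=30680709587460503/281474976710656 → NEW=0, ERR=30680709587460503/281474976710656
Row 0: .#.#
Row 1: #.#.
Row 2: .#.#
Row 3: #.#.
Row 4: ..#.
Row 5: #.#.

Answer: .#.#
#.#.
.#.#
#.#.
..#.
#.#.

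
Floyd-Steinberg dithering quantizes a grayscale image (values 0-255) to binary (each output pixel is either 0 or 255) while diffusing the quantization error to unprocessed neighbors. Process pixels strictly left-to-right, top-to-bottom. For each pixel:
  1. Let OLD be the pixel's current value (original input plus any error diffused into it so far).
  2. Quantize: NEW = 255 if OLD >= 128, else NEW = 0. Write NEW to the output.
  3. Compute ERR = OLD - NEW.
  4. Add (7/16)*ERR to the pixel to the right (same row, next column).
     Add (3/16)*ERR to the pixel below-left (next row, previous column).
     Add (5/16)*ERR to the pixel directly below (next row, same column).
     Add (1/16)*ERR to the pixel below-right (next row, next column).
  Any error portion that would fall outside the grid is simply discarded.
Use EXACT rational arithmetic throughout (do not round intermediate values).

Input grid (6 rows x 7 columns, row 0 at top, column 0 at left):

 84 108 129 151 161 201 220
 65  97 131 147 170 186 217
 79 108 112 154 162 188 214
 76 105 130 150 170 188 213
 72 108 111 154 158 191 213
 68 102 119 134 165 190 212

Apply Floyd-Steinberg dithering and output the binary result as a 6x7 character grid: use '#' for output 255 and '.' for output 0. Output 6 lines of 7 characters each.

Answer: .#.####
..#.#.#
.#.#.##
.#.####
.#.#.##
..#.#.#

Derivation:
(0,0): OLD=84 → NEW=0, ERR=84
(0,1): OLD=579/4 → NEW=255, ERR=-441/4
(0,2): OLD=5169/64 → NEW=0, ERR=5169/64
(0,3): OLD=190807/1024 → NEW=255, ERR=-70313/1024
(0,4): OLD=2145633/16384 → NEW=255, ERR=-2032287/16384
(0,5): OLD=38464935/262144 → NEW=255, ERR=-28381785/262144
(0,6): OLD=724074385/4194304 → NEW=255, ERR=-345473135/4194304
(1,0): OLD=4517/64 → NEW=0, ERR=4517/64
(1,1): OLD=58275/512 → NEW=0, ERR=58275/512
(1,2): OLD=3051839/16384 → NEW=255, ERR=-1126081/16384
(1,3): OLD=5063491/65536 → NEW=0, ERR=5063491/65536
(1,4): OLD=589080985/4194304 → NEW=255, ERR=-480466535/4194304
(1,5): OLD=2645877641/33554432 → NEW=0, ERR=2645877641/33554432
(1,6): OLD=117570337511/536870912 → NEW=255, ERR=-19331745049/536870912
(2,0): OLD=1002673/8192 → NEW=0, ERR=1002673/8192
(2,1): OLD=49451083/262144 → NEW=255, ERR=-17395637/262144
(2,2): OLD=348504801/4194304 → NEW=0, ERR=348504801/4194304
(2,3): OLD=6332469721/33554432 → NEW=255, ERR=-2223910439/33554432
(2,4): OLD=31358596793/268435456 → NEW=0, ERR=31358596793/268435456
(2,5): OLD=2146103318051/8589934592 → NEW=255, ERR=-44330002909/8589934592
(2,6): OLD=28232431094821/137438953472 → NEW=255, ERR=-6814502040539/137438953472
(3,0): OLD=427007873/4194304 → NEW=0, ERR=427007873/4194304
(3,1): OLD=5101358925/33554432 → NEW=255, ERR=-3455021235/33554432
(3,2): OLD=25324944551/268435456 → NEW=0, ERR=25324944551/268435456
(3,3): OLD=212235846585/1073741824 → NEW=255, ERR=-61568318535/1073741824
(3,4): OLD=24231860658049/137438953472 → NEW=255, ERR=-10815072477311/137438953472
(3,5): OLD=164888279953139/1099511627776 → NEW=255, ERR=-115487185129741/1099511627776
(3,6): OLD=2660471009558509/17592186044416 → NEW=255, ERR=-1825536431767571/17592186044416
(4,0): OLD=45369956879/536870912 → NEW=0, ERR=45369956879/536870912
(4,1): OLD=1175507610339/8589934592 → NEW=255, ERR=-1014925710621/8589934592
(4,2): OLD=9841109908205/137438953472 → NEW=0, ERR=9841109908205/137438953472
(4,3): OLD=174327390514111/1099511627776 → NEW=255, ERR=-106048074568769/1099511627776
(4,4): OLD=597559230187421/8796093022208 → NEW=0, ERR=597559230187421/8796093022208
(4,5): OLD=46027636391581389/281474976710656 → NEW=255, ERR=-25748482669635891/281474976710656
(4,6): OLD=603419708007845035/4503599627370496 → NEW=255, ERR=-544998196971631445/4503599627370496
(5,0): OLD=9930668254553/137438953472 → NEW=0, ERR=9930668254553/137438953472
(5,1): OLD=126879515842067/1099511627776 → NEW=0, ERR=126879515842067/1099511627776
(5,2): OLD=1463608215921189/8796093022208 → NEW=255, ERR=-779395504741851/8796093022208
(5,3): OLD=5791820324178809/70368744177664 → NEW=0, ERR=5791820324178809/70368744177664
(5,4): OLD=896480629324613315/4503599627370496 → NEW=255, ERR=-251937275654863165/4503599627370496
(5,5): OLD=4269229529496229811/36028797018963968 → NEW=0, ERR=4269229529496229811/36028797018963968
(5,6): OLD=126998552534220736285/576460752303423488 → NEW=255, ERR=-19998939303152253155/576460752303423488
Row 0: .#.####
Row 1: ..#.#.#
Row 2: .#.#.##
Row 3: .#.####
Row 4: .#.#.##
Row 5: ..#.#.#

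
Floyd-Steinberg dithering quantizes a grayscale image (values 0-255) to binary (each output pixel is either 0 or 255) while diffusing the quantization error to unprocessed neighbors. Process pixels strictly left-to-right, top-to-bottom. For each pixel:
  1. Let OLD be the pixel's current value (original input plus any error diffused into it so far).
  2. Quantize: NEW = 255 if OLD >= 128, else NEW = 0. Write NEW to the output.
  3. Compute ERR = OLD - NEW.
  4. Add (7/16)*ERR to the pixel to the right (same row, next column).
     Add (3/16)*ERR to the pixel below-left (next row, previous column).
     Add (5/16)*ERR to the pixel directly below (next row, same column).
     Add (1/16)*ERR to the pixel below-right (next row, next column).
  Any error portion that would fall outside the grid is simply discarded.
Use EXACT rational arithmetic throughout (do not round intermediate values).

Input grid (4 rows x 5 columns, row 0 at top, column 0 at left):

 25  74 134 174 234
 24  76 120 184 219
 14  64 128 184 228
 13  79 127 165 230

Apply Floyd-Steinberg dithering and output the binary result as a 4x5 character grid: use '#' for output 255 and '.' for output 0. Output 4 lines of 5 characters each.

(0,0): OLD=25 → NEW=0, ERR=25
(0,1): OLD=1359/16 → NEW=0, ERR=1359/16
(0,2): OLD=43817/256 → NEW=255, ERR=-21463/256
(0,3): OLD=562463/4096 → NEW=255, ERR=-482017/4096
(0,4): OLD=11961305/65536 → NEW=255, ERR=-4750375/65536
(1,0): OLD=12221/256 → NEW=0, ERR=12221/256
(1,1): OLD=223787/2048 → NEW=0, ERR=223787/2048
(1,2): OLD=8182151/65536 → NEW=0, ERR=8182151/65536
(1,3): OLD=47976507/262144 → NEW=255, ERR=-18870213/262144
(1,4): OLD=660604497/4194304 → NEW=255, ERR=-408943023/4194304
(2,0): OLD=1618953/32768 → NEW=0, ERR=1618953/32768
(2,1): OLD=153255155/1048576 → NEW=255, ERR=-114131725/1048576
(2,2): OLD=1891270041/16777216 → NEW=0, ERR=1891270041/16777216
(2,3): OLD=53779860411/268435456 → NEW=255, ERR=-14671180869/268435456
(2,4): OLD=726369411933/4294967296 → NEW=255, ERR=-368847248547/4294967296
(3,0): OLD=134741113/16777216 → NEW=0, ERR=134741113/16777216
(3,1): OLD=9760882437/134217728 → NEW=0, ERR=9760882437/134217728
(3,2): OLD=760183539783/4294967296 → NEW=255, ERR=-335033120697/4294967296
(3,3): OLD=899676341487/8589934592 → NEW=0, ERR=899676341487/8589934592
(3,4): OLD=33750743415691/137438953472 → NEW=255, ERR=-1296189719669/137438953472
Row 0: ..###
Row 1: ...##
Row 2: .#.##
Row 3: ..#.#

Answer: ..###
...##
.#.##
..#.#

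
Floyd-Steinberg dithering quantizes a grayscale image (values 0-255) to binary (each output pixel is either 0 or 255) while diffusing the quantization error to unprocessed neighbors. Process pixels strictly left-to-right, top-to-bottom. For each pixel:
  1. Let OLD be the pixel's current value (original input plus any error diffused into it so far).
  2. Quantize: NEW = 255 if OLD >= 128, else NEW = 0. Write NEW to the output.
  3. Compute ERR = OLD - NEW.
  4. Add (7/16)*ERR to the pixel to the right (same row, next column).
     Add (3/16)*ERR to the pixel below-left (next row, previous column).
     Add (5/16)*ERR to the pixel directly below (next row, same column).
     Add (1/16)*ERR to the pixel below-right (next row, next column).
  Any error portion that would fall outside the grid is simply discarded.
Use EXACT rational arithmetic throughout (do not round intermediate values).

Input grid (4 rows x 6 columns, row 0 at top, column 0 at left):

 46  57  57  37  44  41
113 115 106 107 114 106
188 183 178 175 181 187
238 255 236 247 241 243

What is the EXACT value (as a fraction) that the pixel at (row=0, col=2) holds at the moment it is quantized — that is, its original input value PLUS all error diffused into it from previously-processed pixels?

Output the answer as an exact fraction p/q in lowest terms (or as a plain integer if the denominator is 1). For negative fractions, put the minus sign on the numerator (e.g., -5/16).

(0,0): OLD=46 → NEW=0, ERR=46
(0,1): OLD=617/8 → NEW=0, ERR=617/8
(0,2): OLD=11615/128 → NEW=0, ERR=11615/128
Target (0,2): original=57, with diffused error = 11615/128

Answer: 11615/128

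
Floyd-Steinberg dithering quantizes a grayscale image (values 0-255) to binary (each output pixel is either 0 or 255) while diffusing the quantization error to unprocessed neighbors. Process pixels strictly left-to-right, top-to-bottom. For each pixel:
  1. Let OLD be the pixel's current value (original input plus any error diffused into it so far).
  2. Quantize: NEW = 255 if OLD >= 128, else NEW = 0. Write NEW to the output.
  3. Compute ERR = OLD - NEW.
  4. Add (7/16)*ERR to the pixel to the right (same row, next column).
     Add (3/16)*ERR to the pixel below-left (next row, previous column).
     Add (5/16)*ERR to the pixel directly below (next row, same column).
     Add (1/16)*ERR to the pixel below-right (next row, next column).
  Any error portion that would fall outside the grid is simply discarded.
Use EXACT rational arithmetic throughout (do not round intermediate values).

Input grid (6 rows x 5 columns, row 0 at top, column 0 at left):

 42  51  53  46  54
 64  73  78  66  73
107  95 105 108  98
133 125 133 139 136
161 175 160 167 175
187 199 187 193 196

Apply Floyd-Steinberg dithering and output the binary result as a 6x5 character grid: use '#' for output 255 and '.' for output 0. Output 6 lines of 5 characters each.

Answer: .....
.#.#.
.#..#
#.##.
#.#.#
#####

Derivation:
(0,0): OLD=42 → NEW=0, ERR=42
(0,1): OLD=555/8 → NEW=0, ERR=555/8
(0,2): OLD=10669/128 → NEW=0, ERR=10669/128
(0,3): OLD=168891/2048 → NEW=0, ERR=168891/2048
(0,4): OLD=2951709/32768 → NEW=0, ERR=2951709/32768
(1,0): OLD=11537/128 → NEW=0, ERR=11537/128
(1,1): OLD=156023/1024 → NEW=255, ERR=-105097/1024
(1,2): OLD=2586819/32768 → NEW=0, ERR=2586819/32768
(1,3): OLD=19452103/131072 → NEW=255, ERR=-13971257/131072
(1,4): OLD=125136501/2097152 → NEW=0, ERR=125136501/2097152
(2,0): OLD=1899277/16384 → NEW=0, ERR=1899277/16384
(2,1): OLD=70295647/524288 → NEW=255, ERR=-63397793/524288
(2,2): OLD=422500061/8388608 → NEW=0, ERR=422500061/8388608
(2,3): OLD=15146076487/134217728 → NEW=0, ERR=15146076487/134217728
(2,4): OLD=342213046065/2147483648 → NEW=255, ERR=-205395284175/2147483648
(3,0): OLD=1229375805/8388608 → NEW=255, ERR=-909719235/8388608
(3,1): OLD=3788643961/67108864 → NEW=0, ERR=3788643961/67108864
(3,2): OLD=401664739971/2147483648 → NEW=255, ERR=-145943590269/2147483648
(3,3): OLD=557257347915/4294967296 → NEW=255, ERR=-537959312565/4294967296
(3,4): OLD=4010855253975/68719476736 → NEW=0, ERR=4010855253975/68719476736
(4,0): OLD=147849596147/1073741824 → NEW=255, ERR=-125954568973/1073741824
(4,1): OLD=4185054387571/34359738368 → NEW=0, ERR=4185054387571/34359738368
(4,2): OLD=94609585920029/549755813888 → NEW=255, ERR=-45578146621411/549755813888
(4,3): OLD=864505515303795/8796093022208 → NEW=0, ERR=864505515303795/8796093022208
(4,4): OLD=32145805759719845/140737488355328 → NEW=255, ERR=-3742253770888795/140737488355328
(5,0): OLD=95206769324089/549755813888 → NEW=255, ERR=-44980963217351/549755813888
(5,1): OLD=784568470362603/4398046511104 → NEW=255, ERR=-336933389968917/4398046511104
(5,2): OLD=21619481602298179/140737488355328 → NEW=255, ERR=-14268577928310461/140737488355328
(5,3): OLD=95245748229908909/562949953421312 → NEW=255, ERR=-48306489892525651/562949953421312
(5,4): OLD=1407748902243221855/9007199254740992 → NEW=255, ERR=-889086907715731105/9007199254740992
Row 0: .....
Row 1: .#.#.
Row 2: .#..#
Row 3: #.##.
Row 4: #.#.#
Row 5: #####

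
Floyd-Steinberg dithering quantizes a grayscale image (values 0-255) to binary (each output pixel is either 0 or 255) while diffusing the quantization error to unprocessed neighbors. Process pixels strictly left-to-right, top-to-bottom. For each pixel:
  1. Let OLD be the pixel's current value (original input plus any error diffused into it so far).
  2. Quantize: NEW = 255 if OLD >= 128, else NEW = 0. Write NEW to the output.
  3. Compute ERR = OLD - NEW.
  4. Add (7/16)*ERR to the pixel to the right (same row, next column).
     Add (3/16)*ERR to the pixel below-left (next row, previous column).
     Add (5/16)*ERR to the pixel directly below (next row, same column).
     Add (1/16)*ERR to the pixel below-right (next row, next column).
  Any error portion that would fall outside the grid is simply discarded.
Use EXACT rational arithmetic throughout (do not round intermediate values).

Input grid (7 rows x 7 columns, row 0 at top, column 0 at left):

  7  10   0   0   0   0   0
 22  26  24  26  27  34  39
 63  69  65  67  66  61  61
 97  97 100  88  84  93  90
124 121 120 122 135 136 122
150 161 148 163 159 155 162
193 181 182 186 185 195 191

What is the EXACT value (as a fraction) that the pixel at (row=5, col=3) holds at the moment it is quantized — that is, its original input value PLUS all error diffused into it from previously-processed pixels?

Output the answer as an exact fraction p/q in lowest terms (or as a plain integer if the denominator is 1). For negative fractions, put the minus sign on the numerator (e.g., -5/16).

(0,0): OLD=7 → NEW=0, ERR=7
(0,1): OLD=209/16 → NEW=0, ERR=209/16
(0,2): OLD=1463/256 → NEW=0, ERR=1463/256
(0,3): OLD=10241/4096 → NEW=0, ERR=10241/4096
(0,4): OLD=71687/65536 → NEW=0, ERR=71687/65536
(0,5): OLD=501809/1048576 → NEW=0, ERR=501809/1048576
(0,6): OLD=3512663/16777216 → NEW=0, ERR=3512663/16777216
(1,0): OLD=6819/256 → NEW=0, ERR=6819/256
(1,1): OLD=88565/2048 → NEW=0, ERR=88565/2048
(1,2): OLD=3014041/65536 → NEW=0, ERR=3014041/65536
(1,3): OLD=12442533/262144 → NEW=0, ERR=12442533/262144
(1,4): OLD=811237839/16777216 → NEW=0, ERR=811237839/16777216
(1,5): OLD=7437252479/134217728 → NEW=0, ERR=7437252479/134217728
(1,6): OLD=136017367697/2147483648 → NEW=0, ERR=136017367697/2147483648
(2,0): OLD=2602839/32768 → NEW=0, ERR=2602839/32768
(2,1): OLD=133749677/1048576 → NEW=0, ERR=133749677/1048576
(2,2): OLD=2462545735/16777216 → NEW=255, ERR=-1815644345/16777216
(2,3): OLD=6231291855/134217728 → NEW=0, ERR=6231291855/134217728
(2,4): OLD=123242405823/1073741824 → NEW=0, ERR=123242405823/1073741824
(2,5): OLD=4928208466773/34359738368 → NEW=255, ERR=-3833524817067/34359738368
(2,6): OLD=19485756978083/549755813888 → NEW=0, ERR=19485756978083/549755813888
(3,0): OLD=2445093223/16777216 → NEW=255, ERR=-1833096857/16777216
(3,1): OLD=9896127963/134217728 → NEW=0, ERR=9896127963/134217728
(3,2): OLD=123604660481/1073741824 → NEW=0, ERR=123604660481/1073741824
(3,3): OLD=719959691287/4294967296 → NEW=255, ERR=-375256969193/4294967296
(3,4): OLD=34978519287143/549755813888 → NEW=0, ERR=34978519287143/549755813888
(3,5): OLD=438880841712805/4398046511104 → NEW=0, ERR=438880841712805/4398046511104
(3,6): OLD=9694091970518139/70368744177664 → NEW=255, ERR=-8249937794786181/70368744177664
(4,0): OLD=222652481961/2147483648 → NEW=0, ERR=222652481961/2147483648
(4,1): OLD=7014777518485/34359738368 → NEW=255, ERR=-1746955765355/34359738368
(4,2): OLD=67045994483931/549755813888 → NEW=0, ERR=67045994483931/549755813888
(4,3): OLD=735250996920537/4398046511104 → NEW=255, ERR=-386250863410983/4398046511104
(4,4): OLD=4563772290139131/35184372088832 → NEW=255, ERR=-4408242592513029/35184372088832
(4,5): OLD=106244895456834619/1125899906842624 → NEW=0, ERR=106244895456834619/1125899906842624
(4,6): OLD=2393829358250227981/18014398509481984 → NEW=255, ERR=-2199842261667677939/18014398509481984
(5,0): OLD=95034703344015/549755813888 → NEW=255, ERR=-45153029197425/549755813888
(5,1): OLD=609240164899461/4398046511104 → NEW=255, ERR=-512261695432059/4398046511104
(5,2): OLD=4064109560714355/35184372088832 → NEW=0, ERR=4064109560714355/35184372088832
(5,3): OLD=47912895332833759/281474976710656 → NEW=255, ERR=-23863223728383521/281474976710656
Target (5,3): original=163, with diffused error = 47912895332833759/281474976710656

Answer: 47912895332833759/281474976710656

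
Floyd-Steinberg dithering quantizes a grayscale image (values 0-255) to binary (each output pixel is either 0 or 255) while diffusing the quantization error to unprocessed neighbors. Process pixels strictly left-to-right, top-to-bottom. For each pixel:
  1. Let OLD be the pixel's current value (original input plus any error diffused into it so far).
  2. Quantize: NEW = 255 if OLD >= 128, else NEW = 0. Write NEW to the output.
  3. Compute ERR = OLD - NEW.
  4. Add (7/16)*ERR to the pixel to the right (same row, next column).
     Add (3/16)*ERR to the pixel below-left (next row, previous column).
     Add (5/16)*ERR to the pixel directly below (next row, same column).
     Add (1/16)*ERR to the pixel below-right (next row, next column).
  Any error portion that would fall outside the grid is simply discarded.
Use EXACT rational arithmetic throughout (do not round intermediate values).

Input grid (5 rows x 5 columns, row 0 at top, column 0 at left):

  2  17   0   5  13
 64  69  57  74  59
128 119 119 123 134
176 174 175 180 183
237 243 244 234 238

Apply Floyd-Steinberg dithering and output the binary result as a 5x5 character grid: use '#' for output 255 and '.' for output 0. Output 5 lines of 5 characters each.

Answer: .....
.....
#####
.#.#.
#####

Derivation:
(0,0): OLD=2 → NEW=0, ERR=2
(0,1): OLD=143/8 → NEW=0, ERR=143/8
(0,2): OLD=1001/128 → NEW=0, ERR=1001/128
(0,3): OLD=17247/2048 → NEW=0, ERR=17247/2048
(0,4): OLD=546713/32768 → NEW=0, ERR=546713/32768
(1,0): OLD=8701/128 → NEW=0, ERR=8701/128
(1,1): OLD=108459/1024 → NEW=0, ERR=108459/1024
(1,2): OLD=3554631/32768 → NEW=0, ERR=3554631/32768
(1,3): OLD=16738971/131072 → NEW=0, ERR=16738971/131072
(1,4): OLD=252942833/2097152 → NEW=0, ERR=252942833/2097152
(2,0): OLD=2770569/16384 → NEW=255, ERR=-1407351/16384
(2,1): OLD=72932147/524288 → NEW=255, ERR=-60761293/524288
(2,2): OLD=1113684441/8388608 → NEW=255, ERR=-1025410599/8388608
(2,3): OLD=18632676603/134217728 → NEW=255, ERR=-15592844037/134217728
(2,4): OLD=276695313437/2147483648 → NEW=255, ERR=-270913016803/2147483648
(3,0): OLD=1068934969/8388608 → NEW=0, ERR=1068934969/8388608
(3,1): OLD=11089365253/67108864 → NEW=255, ERR=-6023395067/67108864
(3,2): OLD=147115836423/2147483648 → NEW=0, ERR=147115836423/2147483648
(3,3): OLD=611486509311/4294967296 → NEW=255, ERR=-483730151169/4294967296
(3,4): OLD=5981452007291/68719476736 → NEW=0, ERR=5981452007291/68719476736
(4,0): OLD=279164025847/1073741824 → NEW=255, ERR=5359860727/1073741824
(4,1): OLD=8175706124215/34359738368 → NEW=255, ERR=-586027159625/34359738368
(4,2): OLD=127113993482777/549755813888 → NEW=255, ERR=-13073739058663/549755813888
(4,3): OLD=1838398799337143/8796093022208 → NEW=255, ERR=-404604921325897/8796093022208
(4,4): OLD=33500737714358913/140737488355328 → NEW=255, ERR=-2387321816249727/140737488355328
Row 0: .....
Row 1: .....
Row 2: #####
Row 3: .#.#.
Row 4: #####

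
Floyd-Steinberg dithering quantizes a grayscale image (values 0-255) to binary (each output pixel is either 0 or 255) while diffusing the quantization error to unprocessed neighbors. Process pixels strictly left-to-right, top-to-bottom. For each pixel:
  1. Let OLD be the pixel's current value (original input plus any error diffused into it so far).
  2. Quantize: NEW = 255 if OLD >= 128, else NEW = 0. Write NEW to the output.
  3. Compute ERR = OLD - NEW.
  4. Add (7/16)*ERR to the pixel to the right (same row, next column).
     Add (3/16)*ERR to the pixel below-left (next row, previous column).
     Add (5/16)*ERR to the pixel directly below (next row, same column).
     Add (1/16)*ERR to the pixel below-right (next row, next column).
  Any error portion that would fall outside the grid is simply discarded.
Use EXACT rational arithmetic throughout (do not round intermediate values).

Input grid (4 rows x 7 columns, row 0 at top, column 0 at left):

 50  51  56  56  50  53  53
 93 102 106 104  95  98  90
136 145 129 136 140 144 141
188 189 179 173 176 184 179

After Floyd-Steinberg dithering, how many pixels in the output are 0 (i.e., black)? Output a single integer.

(0,0): OLD=50 → NEW=0, ERR=50
(0,1): OLD=583/8 → NEW=0, ERR=583/8
(0,2): OLD=11249/128 → NEW=0, ERR=11249/128
(0,3): OLD=193431/2048 → NEW=0, ERR=193431/2048
(0,4): OLD=2992417/32768 → NEW=0, ERR=2992417/32768
(0,5): OLD=48734183/524288 → NEW=0, ERR=48734183/524288
(0,6): OLD=785735505/8388608 → NEW=0, ERR=785735505/8388608
(1,0): OLD=15653/128 → NEW=0, ERR=15653/128
(1,1): OLD=202627/1024 → NEW=255, ERR=-58493/1024
(1,2): OLD=4283967/32768 → NEW=255, ERR=-4071873/32768
(1,3): OLD=13338579/131072 → NEW=0, ERR=13338579/131072
(1,4): OLD=1605512217/8388608 → NEW=255, ERR=-533582823/8388608
(1,5): OLD=8220128745/67108864 → NEW=0, ERR=8220128745/67108864
(1,6): OLD=191845060999/1073741824 → NEW=255, ERR=-81959104121/1073741824
(2,0): OLD=2678865/16384 → NEW=255, ERR=-1499055/16384
(2,1): OLD=37467659/524288 → NEW=0, ERR=37467659/524288
(2,2): OLD=1148768737/8388608 → NEW=255, ERR=-990326303/8388608
(2,3): OLD=6473262105/67108864 → NEW=0, ERR=6473262105/67108864
(2,4): OLD=102891557929/536870912 → NEW=255, ERR=-34010524631/536870912
(2,5): OLD=2341188203555/17179869184 → NEW=255, ERR=-2039678438365/17179869184
(2,6): OLD=20027660439589/274877906944 → NEW=0, ERR=20027660439589/274877906944
(3,0): OLD=1449612481/8388608 → NEW=255, ERR=-689482559/8388608
(3,1): OLD=9899845165/67108864 → NEW=255, ERR=-7212915155/67108864
(3,2): OLD=63155987479/536870912 → NEW=0, ERR=63155987479/536870912
(3,3): OLD=505417155921/2147483648 → NEW=255, ERR=-42191174319/2147483648
(3,4): OLD=36112241703105/274877906944 → NEW=255, ERR=-33981624567615/274877906944
(3,5): OLD=225432251854163/2199023255552 → NEW=0, ERR=225432251854163/2199023255552
(3,6): OLD=8416055944352909/35184372088832 → NEW=255, ERR=-555958938299251/35184372088832
Output grid:
  Row 0: .......  (7 black, running=7)
  Row 1: .##.#.#  (3 black, running=10)
  Row 2: #.#.##.  (3 black, running=13)
  Row 3: ##.##.#  (2 black, running=15)

Answer: 15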